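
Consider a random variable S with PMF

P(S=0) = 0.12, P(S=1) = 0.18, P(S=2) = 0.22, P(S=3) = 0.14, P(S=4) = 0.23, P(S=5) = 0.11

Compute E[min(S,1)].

0.88

E[min(S,1)] = Σ min(s,1)·P(S=s)
 = 0·0.12 + 1·0.18 + 1·0.22 + 1·0.14 + 1·0.23 + 1·0.11
 = 0 + 0.18 + 0.22 + 0.14 + 0.23 + 0.11
 = 0.88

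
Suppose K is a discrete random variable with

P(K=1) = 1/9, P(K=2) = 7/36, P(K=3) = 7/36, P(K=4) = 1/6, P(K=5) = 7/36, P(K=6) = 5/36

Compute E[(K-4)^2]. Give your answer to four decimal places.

E[(K-4)^2] = Σ (k-4)^2·P(K=k)
 = 9·1/9 + 4·7/36 + 1·7/36 + 0·1/6 + 1·7/36 + 4·5/36
 = 1 + 7/9 + 7/36 + 0 + 7/36 + 5/9
 = 49/18

2.7222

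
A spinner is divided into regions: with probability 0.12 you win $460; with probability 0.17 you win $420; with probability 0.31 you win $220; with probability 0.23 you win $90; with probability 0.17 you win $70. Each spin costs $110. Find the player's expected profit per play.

E[payout] = 460·0.12 + 420·0.17 + 220·0.31 + 90·0.23 + 70·0.17
 = 55.2 + 71.4 + 68.2 + 20.7 + 11.9
 = 227.4
Net = 227.4 - 110 = 117.4

117.4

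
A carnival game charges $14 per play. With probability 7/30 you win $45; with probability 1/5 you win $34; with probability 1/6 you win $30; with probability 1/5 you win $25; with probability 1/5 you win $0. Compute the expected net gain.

13.3

E[payout] = 45·7/30 + 34·1/5 + 30·1/6 + 25·1/5 + 0·1/5
 = 21/2 + 34/5 + 5 + 5 + 0
 = 273/10
Net = 273/10 - 14 = 133/10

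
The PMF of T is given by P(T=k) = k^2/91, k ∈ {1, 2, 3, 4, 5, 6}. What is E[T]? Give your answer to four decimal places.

E[T] = Σ t·P(T=t)
 = 1·1/91 + 2·4/91 + 3·9/91 + 4·16/91 + 5·25/91 + 6·36/91
 = 1/91 + 8/91 + 27/91 + 64/91 + 125/91 + 216/91
 = 63/13

4.8462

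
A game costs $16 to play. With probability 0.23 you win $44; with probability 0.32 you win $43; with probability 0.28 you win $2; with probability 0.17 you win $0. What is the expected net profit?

E[payout] = 44·0.23 + 43·0.32 + 2·0.28 + 0·0.17
 = 10.12 + 13.76 + 0.56 + 0
 = 24.44
Net = 24.44 - 16 = 8.44

8.44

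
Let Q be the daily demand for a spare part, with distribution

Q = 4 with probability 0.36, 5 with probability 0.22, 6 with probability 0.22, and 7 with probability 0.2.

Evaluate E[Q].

5.26

E[Q] = Σ q·P(Q=q)
 = 4·0.36 + 5·0.22 + 6·0.22 + 7·0.2
 = 1.44 + 1.1 + 1.32 + 1.4
 = 5.26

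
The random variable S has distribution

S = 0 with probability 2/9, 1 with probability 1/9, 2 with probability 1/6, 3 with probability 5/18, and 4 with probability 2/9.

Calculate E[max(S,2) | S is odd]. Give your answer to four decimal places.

2.7143

P(S is odd) = 1/9 + 5/18 = 7/18.
E[max(S,2) | S is odd] = [2·1/9 + 3·5/18] / (7/18)
 = 19/18 / (7/18)
 = 19/7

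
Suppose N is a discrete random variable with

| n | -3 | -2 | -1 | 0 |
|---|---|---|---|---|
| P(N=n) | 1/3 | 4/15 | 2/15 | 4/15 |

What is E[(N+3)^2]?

3.2

E[(N+3)^2] = Σ (n+3)^2·P(N=n)
 = 0·1/3 + 1·4/15 + 4·2/15 + 9·4/15
 = 0 + 4/15 + 8/15 + 12/5
 = 16/5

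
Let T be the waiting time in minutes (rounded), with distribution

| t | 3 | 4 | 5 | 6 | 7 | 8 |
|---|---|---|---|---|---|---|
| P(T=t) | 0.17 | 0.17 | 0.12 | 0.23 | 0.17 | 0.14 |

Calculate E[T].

E[T] = Σ t·P(T=t)
 = 3·0.17 + 4·0.17 + 5·0.12 + 6·0.23 + 7·0.17 + 8·0.14
 = 0.51 + 0.68 + 0.6 + 1.38 + 1.19 + 1.12
 = 5.48

5.48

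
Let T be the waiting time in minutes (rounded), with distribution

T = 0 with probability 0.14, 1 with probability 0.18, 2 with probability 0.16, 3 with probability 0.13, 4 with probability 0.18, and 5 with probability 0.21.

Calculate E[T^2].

10.12

E[T^2] = Σ t^2·P(T=t)
 = 0·0.14 + 1·0.18 + 4·0.16 + 9·0.13 + 16·0.18 + 25·0.21
 = 0 + 0.18 + 0.64 + 1.17 + 2.88 + 5.25
 = 10.12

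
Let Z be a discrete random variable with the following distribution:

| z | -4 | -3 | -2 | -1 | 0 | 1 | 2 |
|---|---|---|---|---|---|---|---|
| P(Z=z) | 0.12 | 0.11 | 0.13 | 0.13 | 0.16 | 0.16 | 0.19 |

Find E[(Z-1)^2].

E[(Z-1)^2] = Σ (z-1)^2·P(Z=z)
 = 25·0.12 + 16·0.11 + 9·0.13 + 4·0.13 + 1·0.16 + 0·0.16 + 1·0.19
 = 3 + 1.76 + 1.17 + 0.52 + 0.16 + 0 + 0.19
 = 6.8

6.8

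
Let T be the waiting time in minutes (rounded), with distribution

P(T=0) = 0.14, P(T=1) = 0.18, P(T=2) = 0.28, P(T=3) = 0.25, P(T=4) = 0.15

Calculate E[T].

2.09

E[T] = Σ t·P(T=t)
 = 0·0.14 + 1·0.18 + 2·0.28 + 3·0.25 + 4·0.15
 = 0 + 0.18 + 0.56 + 0.75 + 0.6
 = 2.09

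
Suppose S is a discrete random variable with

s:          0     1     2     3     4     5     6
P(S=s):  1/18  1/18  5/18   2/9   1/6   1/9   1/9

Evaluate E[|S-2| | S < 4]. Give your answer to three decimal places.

P(S < 4) = 1/18 + 1/18 + 5/18 + 2/9 = 11/18.
E[|S-2| | S < 4] = [2·1/18 + 1·1/18 + 0·5/18 + 1·2/9] / (11/18)
 = 7/18 / (11/18)
 = 7/11

0.636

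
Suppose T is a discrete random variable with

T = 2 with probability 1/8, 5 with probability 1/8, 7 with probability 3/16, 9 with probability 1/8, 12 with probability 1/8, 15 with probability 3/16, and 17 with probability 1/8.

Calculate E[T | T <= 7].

5

P(T <= 7) = 1/8 + 1/8 + 3/16 = 7/16.
E[T | T <= 7] = [2·1/8 + 5·1/8 + 7·3/16] / (7/16)
 = 35/16 / (7/16)
 = 5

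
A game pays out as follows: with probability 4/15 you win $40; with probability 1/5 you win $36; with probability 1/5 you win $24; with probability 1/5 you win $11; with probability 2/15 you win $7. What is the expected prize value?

E[payout] = 40·4/15 + 36·1/5 + 24·1/5 + 11·1/5 + 7·2/15
 = 32/3 + 36/5 + 24/5 + 11/5 + 14/15
 = 129/5

25.8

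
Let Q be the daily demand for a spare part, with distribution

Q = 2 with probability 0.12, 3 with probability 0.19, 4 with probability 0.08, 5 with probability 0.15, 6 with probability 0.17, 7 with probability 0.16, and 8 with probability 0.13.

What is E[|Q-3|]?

E[|Q-3|] = Σ |q-3|·P(Q=q)
 = 1·0.12 + 0·0.19 + 1·0.08 + 2·0.15 + 3·0.17 + 4·0.16 + 5·0.13
 = 0.12 + 0 + 0.08 + 0.3 + 0.51 + 0.64 + 0.65
 = 2.3

2.3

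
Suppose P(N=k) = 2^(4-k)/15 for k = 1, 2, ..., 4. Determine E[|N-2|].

0.8

E[|N-2|] = Σ |n-2|·P(N=n)
 = 1·8/15 + 0·4/15 + 1·2/15 + 2·1/15
 = 8/15 + 0 + 2/15 + 2/15
 = 4/5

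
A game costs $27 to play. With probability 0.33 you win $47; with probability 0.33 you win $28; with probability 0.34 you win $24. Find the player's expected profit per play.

E[payout] = 47·0.33 + 28·0.33 + 24·0.34
 = 15.51 + 9.24 + 8.16
 = 32.91
Net = 32.91 - 27 = 5.91

5.91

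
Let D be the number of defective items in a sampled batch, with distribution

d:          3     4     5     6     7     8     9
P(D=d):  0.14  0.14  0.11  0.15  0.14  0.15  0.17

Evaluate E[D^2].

41.88

E[D^2] = Σ d^2·P(D=d)
 = 9·0.14 + 16·0.14 + 25·0.11 + 36·0.15 + 49·0.14 + 64·0.15 + 81·0.17
 = 1.26 + 2.24 + 2.75 + 5.4 + 6.86 + 9.6 + 13.77
 = 41.88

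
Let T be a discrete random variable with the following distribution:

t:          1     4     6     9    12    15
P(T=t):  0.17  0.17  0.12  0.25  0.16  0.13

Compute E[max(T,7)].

E[max(T,7)] = Σ max(t,7)·P(T=t)
 = 7·0.17 + 7·0.17 + 7·0.12 + 9·0.25 + 12·0.16 + 15·0.13
 = 1.19 + 1.19 + 0.84 + 2.25 + 1.92 + 1.95
 = 9.34

9.34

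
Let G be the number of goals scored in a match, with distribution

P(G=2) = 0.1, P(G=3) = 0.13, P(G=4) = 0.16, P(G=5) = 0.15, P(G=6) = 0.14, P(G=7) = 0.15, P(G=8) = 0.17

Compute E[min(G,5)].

E[min(G,5)] = Σ min(g,5)·P(G=g)
 = 2·0.1 + 3·0.13 + 4·0.16 + 5·0.15 + 5·0.14 + 5·0.15 + 5·0.17
 = 0.2 + 0.39 + 0.64 + 0.75 + 0.7 + 0.75 + 0.85
 = 4.28

4.28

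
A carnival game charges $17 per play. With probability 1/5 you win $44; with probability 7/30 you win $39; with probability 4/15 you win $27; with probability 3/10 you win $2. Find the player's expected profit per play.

E[payout] = 44·1/5 + 39·7/30 + 27·4/15 + 2·3/10
 = 44/5 + 91/10 + 36/5 + 3/5
 = 257/10
Net = 257/10 - 17 = 87/10

8.7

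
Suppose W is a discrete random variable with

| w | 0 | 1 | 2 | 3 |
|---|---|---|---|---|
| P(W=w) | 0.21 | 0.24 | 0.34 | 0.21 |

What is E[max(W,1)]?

E[max(W,1)] = Σ max(w,1)·P(W=w)
 = 1·0.21 + 1·0.24 + 2·0.34 + 3·0.21
 = 0.21 + 0.24 + 0.68 + 0.63
 = 1.76

1.76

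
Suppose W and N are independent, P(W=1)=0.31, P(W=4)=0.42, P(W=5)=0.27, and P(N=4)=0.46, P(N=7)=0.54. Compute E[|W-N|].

2.5284

E[|W-N|] = Σ_w Σ_n |w-n| · P(W=w)P(N=n)
 = 3·0.1426 + 6·0.1674 + 0·0.1932 + 3·0.2268 + 1·0.1242 + 2·0.1458
 = 0.4278 + 1.0044 + 0 + 0.6804 + 0.1242 + 0.2916
 = 2.5284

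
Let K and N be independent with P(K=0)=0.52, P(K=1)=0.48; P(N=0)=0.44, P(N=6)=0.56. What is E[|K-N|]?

E[|K-N|] = Σ_k Σ_n |k-n| · P(K=k)P(N=n)
 = 0·0.2288 + 6·0.2912 + 1·0.2112 + 5·0.2688
 = 0 + 1.7472 + 0.2112 + 1.344
 = 3.3024

3.3024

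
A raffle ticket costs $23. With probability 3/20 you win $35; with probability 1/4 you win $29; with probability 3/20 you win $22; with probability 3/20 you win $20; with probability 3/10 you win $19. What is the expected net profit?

E[payout] = 35·3/20 + 29·1/4 + 22·3/20 + 20·3/20 + 19·3/10
 = 21/4 + 29/4 + 33/10 + 3 + 57/10
 = 49/2
Net = 49/2 - 23 = 3/2

1.5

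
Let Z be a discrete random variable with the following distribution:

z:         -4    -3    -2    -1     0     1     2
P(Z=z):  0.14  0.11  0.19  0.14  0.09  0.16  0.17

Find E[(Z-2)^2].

E[(Z-2)^2] = Σ (z-2)^2·P(Z=z)
 = 36·0.14 + 25·0.11 + 16·0.19 + 9·0.14 + 4·0.09 + 1·0.16 + 0·0.17
 = 5.04 + 2.75 + 3.04 + 1.26 + 0.36 + 0.16 + 0
 = 12.61

12.61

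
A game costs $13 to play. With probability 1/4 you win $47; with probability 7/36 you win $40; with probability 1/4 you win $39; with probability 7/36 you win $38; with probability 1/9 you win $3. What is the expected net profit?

E[payout] = 47·1/4 + 40·7/36 + 39·1/4 + 38·7/36 + 3·1/9
 = 47/4 + 70/9 + 39/4 + 133/18 + 1/3
 = 37
Net = 37 - 13 = 24

24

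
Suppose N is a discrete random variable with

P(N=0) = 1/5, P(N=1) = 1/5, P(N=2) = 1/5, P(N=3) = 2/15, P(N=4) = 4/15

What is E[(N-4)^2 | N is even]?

6

P(N is even) = 1/5 + 1/5 + 4/15 = 2/3.
E[(N-4)^2 | N is even] = [16·1/5 + 4·1/5 + 0·4/15] / (2/3)
 = 4 / (2/3)
 = 6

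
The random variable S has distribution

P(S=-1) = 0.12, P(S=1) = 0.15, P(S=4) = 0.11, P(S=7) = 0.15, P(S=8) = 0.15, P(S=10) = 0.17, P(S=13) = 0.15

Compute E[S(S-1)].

E[S(S-1)] = Σ s(s-1)·P(S=s)
 = 2·0.12 + 0·0.15 + 12·0.11 + 42·0.15 + 56·0.15 + 90·0.17 + 156·0.15
 = 0.24 + 0 + 1.32 + 6.3 + 8.4 + 15.3 + 23.4
 = 54.96

54.96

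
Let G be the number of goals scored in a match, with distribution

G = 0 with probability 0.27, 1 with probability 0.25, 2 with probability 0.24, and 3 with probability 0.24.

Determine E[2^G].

3.65

E[2^G] = Σ 2^g·P(G=g)
 = 1·0.27 + 2·0.25 + 4·0.24 + 8·0.24
 = 0.27 + 0.5 + 0.96 + 1.92
 = 3.65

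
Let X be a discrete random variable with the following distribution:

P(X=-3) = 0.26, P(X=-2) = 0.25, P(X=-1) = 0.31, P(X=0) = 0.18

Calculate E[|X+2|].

E[|X+2|] = Σ |x+2|·P(X=x)
 = 1·0.26 + 0·0.25 + 1·0.31 + 2·0.18
 = 0.26 + 0 + 0.31 + 0.36
 = 0.93

0.93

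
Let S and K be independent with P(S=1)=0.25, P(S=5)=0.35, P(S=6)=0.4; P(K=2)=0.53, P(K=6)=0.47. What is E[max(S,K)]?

5.2845

E[max(S,K)] = Σ_s Σ_k max(s,k) · P(S=s)P(K=k)
 = 2·0.1325 + 6·0.1175 + 5·0.1855 + 6·0.1645 + 6·0.212 + 6·0.188
 = 0.265 + 0.705 + 0.9275 + 0.987 + 1.272 + 1.128
 = 5.2845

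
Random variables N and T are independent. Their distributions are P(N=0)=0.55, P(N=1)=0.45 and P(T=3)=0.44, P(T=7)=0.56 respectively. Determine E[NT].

2.358

E[NT] = Σ_n Σ_t nt · P(N=n)P(T=t)
 = 0·0.242 + 0·0.308 + 3·0.198 + 7·0.252
 = 0 + 0 + 0.594 + 1.764
 = 2.358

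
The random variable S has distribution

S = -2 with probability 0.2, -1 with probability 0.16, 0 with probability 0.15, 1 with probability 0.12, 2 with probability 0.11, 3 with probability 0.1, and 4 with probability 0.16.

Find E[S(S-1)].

E[S(S-1)] = Σ s(s-1)·P(S=s)
 = 6·0.2 + 2·0.16 + 0·0.15 + 0·0.12 + 2·0.11 + 6·0.1 + 12·0.16
 = 1.2 + 0.32 + 0 + 0 + 0.22 + 0.6 + 1.92
 = 4.26

4.26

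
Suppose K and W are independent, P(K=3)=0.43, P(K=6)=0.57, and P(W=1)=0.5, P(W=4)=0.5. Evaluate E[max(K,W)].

E[max(K,W)] = Σ_k Σ_w max(k,w) · P(K=k)P(W=w)
 = 3·0.215 + 4·0.215 + 6·0.285 + 6·0.285
 = 0.645 + 0.86 + 1.71 + 1.71
 = 4.925

4.925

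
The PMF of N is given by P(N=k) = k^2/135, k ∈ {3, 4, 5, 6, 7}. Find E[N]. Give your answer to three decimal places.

5.741

E[N] = Σ n·P(N=n)
 = 3·1/15 + 4·16/135 + 5·5/27 + 6·4/15 + 7·49/135
 = 1/5 + 64/135 + 25/27 + 8/5 + 343/135
 = 155/27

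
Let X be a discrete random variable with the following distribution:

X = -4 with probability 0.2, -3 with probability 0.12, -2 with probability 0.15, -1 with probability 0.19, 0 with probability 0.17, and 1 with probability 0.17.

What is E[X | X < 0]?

P(X < 0) = 0.2 + 0.12 + 0.15 + 0.19 = 0.66.
E[X | X < 0] = [(-4)·0.2 + (-3)·0.12 + (-2)·0.15 + (-1)·0.19] / 0.66
 = -1.65 / 0.66
 = -5/2

-2.5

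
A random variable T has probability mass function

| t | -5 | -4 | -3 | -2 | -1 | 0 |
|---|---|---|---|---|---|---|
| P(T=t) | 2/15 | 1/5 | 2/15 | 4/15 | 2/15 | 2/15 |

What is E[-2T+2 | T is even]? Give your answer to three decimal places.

6.444

P(T is even) = 1/5 + 4/15 + 2/15 = 3/5.
E[-2T+2 | T is even] = [10·1/5 + 6·4/15 + 2·2/15] / (3/5)
 = 58/15 / (3/5)
 = 58/9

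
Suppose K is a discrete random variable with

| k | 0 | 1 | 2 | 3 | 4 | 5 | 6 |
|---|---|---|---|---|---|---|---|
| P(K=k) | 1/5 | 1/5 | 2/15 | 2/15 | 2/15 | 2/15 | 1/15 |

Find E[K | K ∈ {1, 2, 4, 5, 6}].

P(K ∈ {1, 2, 4, 5, 6}) = 1/5 + 2/15 + 2/15 + 2/15 + 1/15 = 2/3.
E[K | K ∈ {1, 2, 4, 5, 6}] = [1·1/5 + 2·2/15 + 4·2/15 + 5·2/15 + 6·1/15] / (2/3)
 = 31/15 / (2/3)
 = 31/10

3.1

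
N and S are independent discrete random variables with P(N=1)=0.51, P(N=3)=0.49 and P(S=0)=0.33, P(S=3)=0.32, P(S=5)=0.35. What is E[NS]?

E[NS] = Σ_n Σ_s ns · P(N=n)P(S=s)
 = 0·0.1683 + 3·0.1632 + 5·0.1785 + 0·0.1617 + 9·0.1568 + 15·0.1715
 = 0 + 0.4896 + 0.8925 + 0 + 1.4112 + 2.5725
 = 5.3658

5.3658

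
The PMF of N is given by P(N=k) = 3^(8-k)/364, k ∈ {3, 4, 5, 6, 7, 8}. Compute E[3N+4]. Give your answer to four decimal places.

E[3N+4] = Σ (3n+4)·P(N=n)
 = 13·243/364 + 16·81/364 + 19·27/364 + 22·9/364 + 25·3/364 + 28·1/364
 = 243/28 + 324/91 + 513/364 + 99/182 + 75/364 + 1/13
 = 5269/364

14.4753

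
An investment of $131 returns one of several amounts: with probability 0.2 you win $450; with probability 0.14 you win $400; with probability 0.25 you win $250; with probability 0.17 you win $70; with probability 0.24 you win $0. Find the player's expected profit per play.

E[payout] = 450·0.2 + 400·0.14 + 250·0.25 + 70·0.17 + 0·0.24
 = 90 + 56 + 62.5 + 11.9 + 0
 = 220.4
Net = 220.4 - 131 = 89.4

89.4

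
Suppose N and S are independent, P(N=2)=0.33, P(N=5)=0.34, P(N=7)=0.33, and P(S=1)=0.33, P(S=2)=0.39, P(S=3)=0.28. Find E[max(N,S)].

E[max(N,S)] = Σ_n Σ_s max(n,s) · P(N=n)P(S=s)
 = 2·0.1089 + 2·0.1287 + 3·0.0924 + 5·0.1122 + 5·0.1326 + 5·0.0952 + 7·0.1089 + 7·0.1287 + 7·0.0924
 = 0.2178 + 0.2574 + 0.2772 + 0.561 + 0.663 + 0.476 + 0.7623 + 0.9009 + 0.6468
 = 4.7624

4.7624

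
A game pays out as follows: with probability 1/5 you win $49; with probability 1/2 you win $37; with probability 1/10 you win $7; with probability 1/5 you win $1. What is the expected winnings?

29.2

E[payout] = 49·1/5 + 37·1/2 + 7·1/10 + 1·1/5
 = 49/5 + 37/2 + 7/10 + 1/5
 = 146/5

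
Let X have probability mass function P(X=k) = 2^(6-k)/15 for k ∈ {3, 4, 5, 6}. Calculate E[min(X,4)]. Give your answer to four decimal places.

3.4667

E[min(X,4)] = Σ min(x,4)·P(X=x)
 = 3·8/15 + 4·4/15 + 4·2/15 + 4·1/15
 = 8/5 + 16/15 + 8/15 + 4/15
 = 52/15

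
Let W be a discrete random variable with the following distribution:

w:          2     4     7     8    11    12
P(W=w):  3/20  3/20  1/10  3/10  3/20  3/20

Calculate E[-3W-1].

-23.35

E[-3W-1] = Σ (-3w-1)·P(W=w)
 = (-7)·3/20 + (-13)·3/20 + (-22)·1/10 + (-25)·3/10 + (-34)·3/20 + (-37)·3/20
 = (-21/20) + (-39/20) + (-11/5) + (-15/2) + (-51/10) + (-111/20)
 = -467/20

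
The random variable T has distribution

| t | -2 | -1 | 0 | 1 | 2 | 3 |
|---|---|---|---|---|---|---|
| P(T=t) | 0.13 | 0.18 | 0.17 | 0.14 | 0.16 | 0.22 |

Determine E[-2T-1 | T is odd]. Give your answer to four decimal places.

P(T is odd) = 0.18 + 0.14 + 0.22 = 0.54.
E[-2T-1 | T is odd] = [1·0.18 + (-3)·0.14 + (-7)·0.22] / 0.54
 = -1.78 / 0.54
 = -89/27

-3.2963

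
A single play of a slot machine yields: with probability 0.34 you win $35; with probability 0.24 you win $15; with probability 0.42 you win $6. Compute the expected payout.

18.02

E[payout] = 35·0.34 + 15·0.24 + 6·0.42
 = 11.9 + 3.6 + 2.52
 = 18.02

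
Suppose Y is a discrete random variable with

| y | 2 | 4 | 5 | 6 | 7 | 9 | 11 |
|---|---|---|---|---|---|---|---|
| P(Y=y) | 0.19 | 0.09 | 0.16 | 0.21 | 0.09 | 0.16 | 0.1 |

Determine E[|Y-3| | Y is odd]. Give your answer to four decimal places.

P(Y is odd) = 0.16 + 0.09 + 0.16 + 0.1 = 0.51.
E[|Y-3| | Y is odd] = [2·0.16 + 4·0.09 + 6·0.16 + 8·0.1] / 0.51
 = 2.44 / 0.51
 = 244/51

4.7843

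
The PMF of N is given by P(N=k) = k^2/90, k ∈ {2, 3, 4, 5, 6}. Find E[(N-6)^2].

E[(N-6)^2] = Σ (n-6)^2·P(N=n)
 = 16·2/45 + 9·1/10 + 4·8/45 + 1·5/18 + 0·2/5
 = 32/45 + 9/10 + 32/45 + 5/18 + 0
 = 13/5

2.6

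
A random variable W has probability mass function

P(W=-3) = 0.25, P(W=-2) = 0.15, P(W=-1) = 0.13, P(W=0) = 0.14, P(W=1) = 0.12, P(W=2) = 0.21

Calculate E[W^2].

3.94

E[W^2] = Σ w^2·P(W=w)
 = 9·0.25 + 4·0.15 + 1·0.13 + 0·0.14 + 1·0.12 + 4·0.21
 = 2.25 + 0.6 + 0.13 + 0 + 0.12 + 0.84
 = 3.94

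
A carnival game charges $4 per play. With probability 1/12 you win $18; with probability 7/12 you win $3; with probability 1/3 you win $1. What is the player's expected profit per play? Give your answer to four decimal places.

E[payout] = 18·1/12 + 3·7/12 + 1·1/3
 = 3/2 + 7/4 + 1/3
 = 43/12
Net = 43/12 - 4 = -5/12

-0.4167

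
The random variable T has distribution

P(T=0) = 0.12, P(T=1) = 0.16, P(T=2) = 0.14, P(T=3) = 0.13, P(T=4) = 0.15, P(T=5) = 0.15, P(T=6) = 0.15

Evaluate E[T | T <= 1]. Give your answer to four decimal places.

0.5714

P(T <= 1) = 0.12 + 0.16 = 0.28.
E[T | T <= 1] = [0·0.12 + 1·0.16] / 0.28
 = 0.16 / 0.28
 = 4/7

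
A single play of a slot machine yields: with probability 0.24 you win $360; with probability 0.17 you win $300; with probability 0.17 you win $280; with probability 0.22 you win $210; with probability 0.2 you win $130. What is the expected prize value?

E[payout] = 360·0.24 + 300·0.17 + 280·0.17 + 210·0.22 + 130·0.2
 = 86.4 + 51 + 47.6 + 46.2 + 26
 = 257.2

257.2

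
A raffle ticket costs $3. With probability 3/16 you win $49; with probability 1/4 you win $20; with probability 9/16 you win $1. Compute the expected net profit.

11.75

E[payout] = 49·3/16 + 20·1/4 + 1·9/16
 = 147/16 + 5 + 9/16
 = 59/4
Net = 59/4 - 3 = 47/4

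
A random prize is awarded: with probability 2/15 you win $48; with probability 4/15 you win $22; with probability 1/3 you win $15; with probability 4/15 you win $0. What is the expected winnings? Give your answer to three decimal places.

E[payout] = 48·2/15 + 22·4/15 + 15·1/3 + 0·4/15
 = 32/5 + 88/15 + 5 + 0
 = 259/15

17.267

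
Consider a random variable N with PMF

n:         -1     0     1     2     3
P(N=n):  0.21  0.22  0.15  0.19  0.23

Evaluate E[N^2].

E[N^2] = Σ n^2·P(N=n)
 = 1·0.21 + 0·0.22 + 1·0.15 + 4·0.19 + 9·0.23
 = 0.21 + 0 + 0.15 + 0.76 + 2.07
 = 3.19

3.19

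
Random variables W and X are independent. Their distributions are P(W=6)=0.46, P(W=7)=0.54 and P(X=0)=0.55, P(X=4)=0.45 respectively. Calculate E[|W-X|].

4.74

E[|W-X|] = Σ_w Σ_x |w-x| · P(W=w)P(X=x)
 = 6·0.253 + 2·0.207 + 7·0.297 + 3·0.243
 = 1.518 + 0.414 + 2.079 + 0.729
 = 4.74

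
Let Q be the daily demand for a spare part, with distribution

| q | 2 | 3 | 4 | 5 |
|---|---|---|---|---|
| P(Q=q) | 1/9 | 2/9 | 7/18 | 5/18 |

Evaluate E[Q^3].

66.5

E[Q^3] = Σ q^3·P(Q=q)
 = 8·1/9 + 27·2/9 + 64·7/18 + 125·5/18
 = 8/9 + 6 + 224/9 + 625/18
 = 133/2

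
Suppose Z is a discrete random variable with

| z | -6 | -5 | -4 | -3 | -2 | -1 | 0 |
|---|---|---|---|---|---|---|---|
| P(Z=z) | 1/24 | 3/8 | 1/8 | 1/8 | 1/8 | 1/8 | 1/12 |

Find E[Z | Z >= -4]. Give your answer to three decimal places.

-2.143

P(Z >= -4) = 1/8 + 1/8 + 1/8 + 1/8 + 1/12 = 7/12.
E[Z | Z >= -4] = [(-4)·1/8 + (-3)·1/8 + (-2)·1/8 + (-1)·1/8 + 0·1/12] / (7/12)
 = -5/4 / (7/12)
 = -15/7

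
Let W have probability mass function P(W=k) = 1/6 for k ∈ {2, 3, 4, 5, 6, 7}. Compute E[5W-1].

21.5

E[5W-1] = Σ (5w-1)·P(W=w)
 = 9·1/6 + 14·1/6 + 19·1/6 + 24·1/6 + 29·1/6 + 34·1/6
 = 3/2 + 7/3 + 19/6 + 4 + 29/6 + 17/3
 = 43/2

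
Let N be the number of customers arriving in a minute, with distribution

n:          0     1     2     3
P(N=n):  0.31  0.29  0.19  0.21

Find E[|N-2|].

E[|N-2|] = Σ |n-2|·P(N=n)
 = 2·0.31 + 1·0.29 + 0·0.19 + 1·0.21
 = 0.62 + 0.29 + 0 + 0.21
 = 1.12

1.12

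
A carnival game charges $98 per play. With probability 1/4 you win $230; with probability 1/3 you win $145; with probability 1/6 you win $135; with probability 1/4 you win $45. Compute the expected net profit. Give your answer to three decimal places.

41.583

E[payout] = 230·1/4 + 145·1/3 + 135·1/6 + 45·1/4
 = 115/2 + 145/3 + 45/2 + 45/4
 = 1675/12
Net = 1675/12 - 98 = 499/12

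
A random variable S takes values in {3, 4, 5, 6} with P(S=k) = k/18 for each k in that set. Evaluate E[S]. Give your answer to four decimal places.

E[S] = Σ s·P(S=s)
 = 3·1/6 + 4·2/9 + 5·5/18 + 6·1/3
 = 1/2 + 8/9 + 25/18 + 2
 = 43/9

4.7778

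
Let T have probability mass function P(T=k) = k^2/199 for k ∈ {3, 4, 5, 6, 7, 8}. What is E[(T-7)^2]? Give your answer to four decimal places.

E[(T-7)^2] = Σ (t-7)^2·P(T=t)
 = 16·9/199 + 9·16/199 + 4·25/199 + 1·36/199 + 0·49/199 + 1·64/199
 = 144/199 + 144/199 + 100/199 + 36/199 + 0 + 64/199
 = 488/199

2.4523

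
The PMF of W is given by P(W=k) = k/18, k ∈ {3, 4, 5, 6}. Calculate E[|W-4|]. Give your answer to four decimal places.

1.1111

E[|W-4|] = Σ |w-4|·P(W=w)
 = 1·1/6 + 0·2/9 + 1·5/18 + 2·1/3
 = 1/6 + 0 + 5/18 + 2/3
 = 10/9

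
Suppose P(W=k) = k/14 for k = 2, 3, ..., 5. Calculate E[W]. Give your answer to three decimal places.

3.857

E[W] = Σ w·P(W=w)
 = 2·1/7 + 3·3/14 + 4·2/7 + 5·5/14
 = 2/7 + 9/14 + 8/7 + 25/14
 = 27/7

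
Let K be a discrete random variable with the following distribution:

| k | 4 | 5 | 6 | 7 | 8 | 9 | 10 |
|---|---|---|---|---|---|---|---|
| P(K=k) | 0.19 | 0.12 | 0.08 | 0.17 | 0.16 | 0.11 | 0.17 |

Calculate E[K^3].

434.86

E[K^3] = Σ k^3·P(K=k)
 = 64·0.19 + 125·0.12 + 216·0.08 + 343·0.17 + 512·0.16 + 729·0.11 + 1000·0.17
 = 12.16 + 15 + 17.28 + 58.31 + 81.92 + 80.19 + 170
 = 434.86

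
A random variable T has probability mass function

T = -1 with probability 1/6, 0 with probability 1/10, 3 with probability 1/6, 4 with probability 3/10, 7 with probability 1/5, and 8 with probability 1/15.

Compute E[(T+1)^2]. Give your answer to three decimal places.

E[(T+1)^2] = Σ (t+1)^2·P(T=t)
 = 0·1/6 + 1·1/10 + 16·1/6 + 25·3/10 + 64·1/5 + 81·1/15
 = 0 + 1/10 + 8/3 + 15/2 + 64/5 + 27/5
 = 427/15

28.467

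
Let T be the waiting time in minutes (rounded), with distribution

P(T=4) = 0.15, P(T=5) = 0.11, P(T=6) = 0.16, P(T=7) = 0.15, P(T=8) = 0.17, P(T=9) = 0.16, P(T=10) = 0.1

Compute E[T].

6.96

E[T] = Σ t·P(T=t)
 = 4·0.15 + 5·0.11 + 6·0.16 + 7·0.15 + 8·0.17 + 9·0.16 + 10·0.1
 = 0.6 + 0.55 + 0.96 + 1.05 + 1.36 + 1.44 + 1
 = 6.96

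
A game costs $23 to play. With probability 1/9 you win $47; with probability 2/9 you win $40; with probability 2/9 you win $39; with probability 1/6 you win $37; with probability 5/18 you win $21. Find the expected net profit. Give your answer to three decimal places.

E[payout] = 47·1/9 + 40·2/9 + 39·2/9 + 37·1/6 + 21·5/18
 = 47/9 + 80/9 + 26/3 + 37/6 + 35/6
 = 313/9
Net = 313/9 - 23 = 106/9

11.778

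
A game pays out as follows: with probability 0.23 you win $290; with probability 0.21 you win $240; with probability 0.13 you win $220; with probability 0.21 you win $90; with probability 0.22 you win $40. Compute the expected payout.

E[payout] = 290·0.23 + 240·0.21 + 220·0.13 + 90·0.21 + 40·0.22
 = 66.7 + 50.4 + 28.6 + 18.9 + 8.8
 = 173.4

173.4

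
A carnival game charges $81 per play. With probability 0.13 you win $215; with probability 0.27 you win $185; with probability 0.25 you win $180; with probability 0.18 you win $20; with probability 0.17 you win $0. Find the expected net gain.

E[payout] = 215·0.13 + 185·0.27 + 180·0.25 + 20·0.18 + 0·0.17
 = 27.95 + 49.95 + 45 + 3.6 + 0
 = 126.5
Net = 126.5 - 81 = 45.5

45.5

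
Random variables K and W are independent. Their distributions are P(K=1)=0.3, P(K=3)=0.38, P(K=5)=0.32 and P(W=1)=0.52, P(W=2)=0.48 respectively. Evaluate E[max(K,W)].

3.184

E[max(K,W)] = Σ_k Σ_w max(k,w) · P(K=k)P(W=w)
 = 1·0.156 + 2·0.144 + 3·0.1976 + 3·0.1824 + 5·0.1664 + 5·0.1536
 = 0.156 + 0.288 + 0.5928 + 0.5472 + 0.832 + 0.768
 = 3.184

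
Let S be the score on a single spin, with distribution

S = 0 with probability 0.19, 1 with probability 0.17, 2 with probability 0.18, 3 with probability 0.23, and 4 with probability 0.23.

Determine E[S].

E[S] = Σ s·P(S=s)
 = 0·0.19 + 1·0.17 + 2·0.18 + 3·0.23 + 4·0.23
 = 0 + 0.17 + 0.36 + 0.69 + 0.92
 = 2.14

2.14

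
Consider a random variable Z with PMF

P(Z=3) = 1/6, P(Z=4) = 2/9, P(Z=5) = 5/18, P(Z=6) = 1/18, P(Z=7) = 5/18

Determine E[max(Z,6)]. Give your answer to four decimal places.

E[max(Z,6)] = Σ max(z,6)·P(Z=z)
 = 6·1/6 + 6·2/9 + 6·5/18 + 6·1/18 + 7·5/18
 = 1 + 4/3 + 5/3 + 1/3 + 35/18
 = 113/18

6.2778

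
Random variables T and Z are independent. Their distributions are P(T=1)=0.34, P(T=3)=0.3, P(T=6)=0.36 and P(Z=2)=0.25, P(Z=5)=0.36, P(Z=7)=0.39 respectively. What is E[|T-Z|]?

E[|T-Z|] = Σ_t Σ_z |t-z| · P(T=t)P(Z=z)
 = 1·0.085 + 4·0.1224 + 6·0.1326 + 1·0.075 + 2·0.108 + 4·0.117 + 4·0.09 + 1·0.1296 + 1·0.1404
 = 0.085 + 0.4896 + 0.7956 + 0.075 + 0.216 + 0.468 + 0.36 + 0.1296 + 0.1404
 = 2.7592

2.7592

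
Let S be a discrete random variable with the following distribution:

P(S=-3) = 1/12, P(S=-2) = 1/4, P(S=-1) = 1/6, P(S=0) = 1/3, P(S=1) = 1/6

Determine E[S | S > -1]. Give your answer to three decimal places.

P(S > -1) = 1/3 + 1/6 = 1/2.
E[S | S > -1] = [0·1/3 + 1·1/6] / (1/2)
 = 1/6 / (1/2)
 = 1/3

0.333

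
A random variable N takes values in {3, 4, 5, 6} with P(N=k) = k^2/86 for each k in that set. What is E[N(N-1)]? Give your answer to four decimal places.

21.2326

E[N(N-1)] = Σ n(n-1)·P(N=n)
 = 6·9/86 + 12·8/43 + 20·25/86 + 30·18/43
 = 27/43 + 96/43 + 250/43 + 540/43
 = 913/43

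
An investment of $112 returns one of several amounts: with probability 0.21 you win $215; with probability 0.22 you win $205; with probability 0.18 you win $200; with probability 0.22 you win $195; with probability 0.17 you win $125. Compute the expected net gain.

78.4

E[payout] = 215·0.21 + 205·0.22 + 200·0.18 + 195·0.22 + 125·0.17
 = 45.15 + 45.1 + 36 + 42.9 + 21.25
 = 190.4
Net = 190.4 - 112 = 78.4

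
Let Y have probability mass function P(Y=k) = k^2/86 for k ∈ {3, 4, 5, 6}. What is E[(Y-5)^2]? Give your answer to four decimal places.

1.0233

E[(Y-5)^2] = Σ (y-5)^2·P(Y=y)
 = 4·9/86 + 1·8/43 + 0·25/86 + 1·18/43
 = 18/43 + 8/43 + 0 + 18/43
 = 44/43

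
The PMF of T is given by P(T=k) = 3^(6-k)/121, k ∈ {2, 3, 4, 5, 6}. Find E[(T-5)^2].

E[(T-5)^2] = Σ (t-5)^2·P(T=t)
 = 9·81/121 + 4·27/121 + 1·9/121 + 0·3/121 + 1·1/121
 = 729/121 + 108/121 + 9/121 + 0 + 1/121
 = 7

7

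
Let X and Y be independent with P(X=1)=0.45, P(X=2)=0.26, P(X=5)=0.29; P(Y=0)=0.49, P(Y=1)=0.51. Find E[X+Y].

2.93

E[X+Y] = Σ_x Σ_y (x+y) · P(X=x)P(Y=y)
 = 1·0.2205 + 2·0.2295 + 2·0.1274 + 3·0.1326 + 5·0.1421 + 6·0.1479
 = 0.2205 + 0.459 + 0.2548 + 0.3978 + 0.7105 + 0.8874
 = 2.93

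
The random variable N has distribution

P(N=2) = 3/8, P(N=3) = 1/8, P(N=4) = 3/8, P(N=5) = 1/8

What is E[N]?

E[N] = Σ n·P(N=n)
 = 2·3/8 + 3·1/8 + 4·3/8 + 5·1/8
 = 3/4 + 3/8 + 3/2 + 5/8
 = 13/4

3.25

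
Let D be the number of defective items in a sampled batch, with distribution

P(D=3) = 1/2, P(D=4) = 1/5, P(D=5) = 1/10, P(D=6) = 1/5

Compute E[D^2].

E[D^2] = Σ d^2·P(D=d)
 = 9·1/2 + 16·1/5 + 25·1/10 + 36·1/5
 = 9/2 + 16/5 + 5/2 + 36/5
 = 87/5

17.4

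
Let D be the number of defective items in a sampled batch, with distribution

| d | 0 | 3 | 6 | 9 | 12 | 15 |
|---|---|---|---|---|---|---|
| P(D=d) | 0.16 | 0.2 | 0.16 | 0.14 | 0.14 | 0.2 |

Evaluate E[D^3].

E[D^3] = Σ d^3·P(D=d)
 = 0·0.16 + 27·0.2 + 216·0.16 + 729·0.14 + 1728·0.14 + 3375·0.2
 = 0 + 5.4 + 34.56 + 102.06 + 241.92 + 675
 = 1058.94

1058.94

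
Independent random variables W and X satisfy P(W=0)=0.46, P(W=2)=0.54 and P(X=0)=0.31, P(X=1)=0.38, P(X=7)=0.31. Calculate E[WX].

2.754

E[WX] = Σ_w Σ_x wx · P(W=w)P(X=x)
 = 0·0.1426 + 0·0.1748 + 0·0.1426 + 0·0.1674 + 2·0.2052 + 14·0.1674
 = 0 + 0 + 0 + 0 + 0.4104 + 2.3436
 = 2.754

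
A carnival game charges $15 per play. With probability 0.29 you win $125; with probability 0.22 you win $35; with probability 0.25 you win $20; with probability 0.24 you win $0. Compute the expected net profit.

33.95

E[payout] = 125·0.29 + 35·0.22 + 20·0.25 + 0·0.24
 = 36.25 + 7.7 + 5 + 0
 = 48.95
Net = 48.95 - 15 = 33.95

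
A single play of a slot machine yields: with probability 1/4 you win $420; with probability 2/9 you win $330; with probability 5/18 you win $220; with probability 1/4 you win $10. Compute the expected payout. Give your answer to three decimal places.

E[payout] = 420·1/4 + 330·2/9 + 220·5/18 + 10·1/4
 = 105 + 220/3 + 550/9 + 5/2
 = 4355/18

241.944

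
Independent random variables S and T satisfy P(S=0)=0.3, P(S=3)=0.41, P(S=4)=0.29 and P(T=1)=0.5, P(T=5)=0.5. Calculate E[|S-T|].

E[|S-T|] = Σ_s Σ_t |s-t| · P(S=s)P(T=t)
 = 1·0.15 + 5·0.15 + 2·0.205 + 2·0.205 + 3·0.145 + 1·0.145
 = 0.15 + 0.75 + 0.41 + 0.41 + 0.435 + 0.145
 = 2.3

2.3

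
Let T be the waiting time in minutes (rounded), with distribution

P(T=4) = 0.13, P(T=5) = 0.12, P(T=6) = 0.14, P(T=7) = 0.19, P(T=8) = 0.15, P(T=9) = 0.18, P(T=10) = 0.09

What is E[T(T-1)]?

E[T(T-1)] = Σ t(t-1)·P(T=t)
 = 12·0.13 + 20·0.12 + 30·0.14 + 42·0.19 + 56·0.15 + 72·0.18 + 90·0.09
 = 1.56 + 2.4 + 4.2 + 7.98 + 8.4 + 12.96 + 8.1
 = 45.6

45.6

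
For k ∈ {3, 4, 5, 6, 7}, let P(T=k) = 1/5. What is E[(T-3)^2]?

E[(T-3)^2] = Σ (t-3)^2·P(T=t)
 = 0·1/5 + 1·1/5 + 4·1/5 + 9·1/5 + 16·1/5
 = 0 + 1/5 + 4/5 + 9/5 + 16/5
 = 6

6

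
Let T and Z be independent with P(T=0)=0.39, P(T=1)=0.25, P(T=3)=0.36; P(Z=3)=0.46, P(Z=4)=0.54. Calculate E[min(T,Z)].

1.33

E[min(T,Z)] = Σ_t Σ_z min(t,z) · P(T=t)P(Z=z)
 = 0·0.1794 + 0·0.2106 + 1·0.115 + 1·0.135 + 3·0.1656 + 3·0.1944
 = 0 + 0 + 0.115 + 0.135 + 0.4968 + 0.5832
 = 1.33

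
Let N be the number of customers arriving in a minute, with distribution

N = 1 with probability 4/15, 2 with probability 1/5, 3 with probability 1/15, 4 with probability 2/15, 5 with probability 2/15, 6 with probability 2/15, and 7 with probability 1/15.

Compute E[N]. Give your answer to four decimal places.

E[N] = Σ n·P(N=n)
 = 1·4/15 + 2·1/5 + 3·1/15 + 4·2/15 + 5·2/15 + 6·2/15 + 7·1/15
 = 4/15 + 2/5 + 1/5 + 8/15 + 2/3 + 4/5 + 7/15
 = 10/3

3.3333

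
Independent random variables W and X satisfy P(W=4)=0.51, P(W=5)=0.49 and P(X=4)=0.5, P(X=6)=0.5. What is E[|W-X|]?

1

E[|W-X|] = Σ_w Σ_x |w-x| · P(W=w)P(X=x)
 = 0·0.255 + 2·0.255 + 1·0.245 + 1·0.245
 = 0 + 0.51 + 0.245 + 0.245
 = 1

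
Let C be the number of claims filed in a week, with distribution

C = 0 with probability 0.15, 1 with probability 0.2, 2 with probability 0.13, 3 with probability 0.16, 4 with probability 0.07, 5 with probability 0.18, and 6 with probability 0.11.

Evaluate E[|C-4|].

2.02

E[|C-4|] = Σ |c-4|·P(C=c)
 = 4·0.15 + 3·0.2 + 2·0.13 + 1·0.16 + 0·0.07 + 1·0.18 + 2·0.11
 = 0.6 + 0.6 + 0.26 + 0.16 + 0 + 0.18 + 0.22
 = 2.02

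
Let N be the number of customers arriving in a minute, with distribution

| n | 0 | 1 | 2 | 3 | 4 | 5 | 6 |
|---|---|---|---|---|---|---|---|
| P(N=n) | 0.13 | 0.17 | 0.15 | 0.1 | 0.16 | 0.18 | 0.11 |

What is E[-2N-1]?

E[-2N-1] = Σ (-2n-1)·P(N=n)
 = (-1)·0.13 + (-3)·0.17 + (-5)·0.15 + (-7)·0.1 + (-9)·0.16 + (-11)·0.18 + (-13)·0.11
 = (-0.13) + (-0.51) + (-0.75) + (-0.7) + (-1.44) + (-1.98) + (-1.43)
 = -6.94

-6.94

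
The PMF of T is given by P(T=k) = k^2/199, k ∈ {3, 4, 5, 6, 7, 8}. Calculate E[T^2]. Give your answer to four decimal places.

43.9950

E[T^2] = Σ t^2·P(T=t)
 = 9·9/199 + 16·16/199 + 25·25/199 + 36·36/199 + 49·49/199 + 64·64/199
 = 81/199 + 256/199 + 625/199 + 1296/199 + 2401/199 + 4096/199
 = 8755/199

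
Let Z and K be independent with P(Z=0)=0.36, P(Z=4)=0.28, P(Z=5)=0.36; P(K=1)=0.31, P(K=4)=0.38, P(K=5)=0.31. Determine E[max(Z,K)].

E[max(Z,K)] = Σ_z Σ_k max(z,k) · P(Z=z)P(K=k)
 = 1·0.1116 + 4·0.1368 + 5·0.1116 + 4·0.0868 + 4·0.1064 + 5·0.0868 + 5·0.1116 + 5·0.1368 + 5·0.1116
 = 0.1116 + 0.5472 + 0.558 + 0.3472 + 0.4256 + 0.434 + 0.558 + 0.684 + 0.558
 = 4.2236

4.2236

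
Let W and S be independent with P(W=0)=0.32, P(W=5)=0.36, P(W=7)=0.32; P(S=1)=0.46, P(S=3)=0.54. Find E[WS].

8.4032

E[WS] = Σ_w Σ_s ws · P(W=w)P(S=s)
 = 0·0.1472 + 0·0.1728 + 5·0.1656 + 15·0.1944 + 7·0.1472 + 21·0.1728
 = 0 + 0 + 0.828 + 2.916 + 1.0304 + 3.6288
 = 8.4032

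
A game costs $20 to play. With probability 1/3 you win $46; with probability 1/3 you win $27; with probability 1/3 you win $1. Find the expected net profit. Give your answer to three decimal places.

E[payout] = 46·1/3 + 27·1/3 + 1·1/3
 = 46/3 + 9 + 1/3
 = 74/3
Net = 74/3 - 20 = 14/3

4.667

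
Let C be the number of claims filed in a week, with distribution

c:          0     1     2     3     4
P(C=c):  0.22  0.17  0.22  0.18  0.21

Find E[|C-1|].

E[|C-1|] = Σ |c-1|·P(C=c)
 = 1·0.22 + 0·0.17 + 1·0.22 + 2·0.18 + 3·0.21
 = 0.22 + 0 + 0.22 + 0.36 + 0.63
 = 1.43

1.43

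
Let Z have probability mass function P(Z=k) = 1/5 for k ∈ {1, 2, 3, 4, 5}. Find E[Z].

3

E[Z] = Σ z·P(Z=z)
 = 1·1/5 + 2·1/5 + 3·1/5 + 4·1/5 + 5·1/5
 = 1/5 + 2/5 + 3/5 + 4/5 + 1
 = 3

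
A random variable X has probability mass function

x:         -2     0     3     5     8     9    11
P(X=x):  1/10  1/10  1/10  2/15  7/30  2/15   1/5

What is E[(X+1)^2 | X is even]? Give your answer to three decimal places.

44.077

P(X is even) = 1/10 + 1/10 + 7/30 = 13/30.
E[(X+1)^2 | X is even] = [1·1/10 + 1·1/10 + 81·7/30] / (13/30)
 = 191/10 / (13/30)
 = 573/13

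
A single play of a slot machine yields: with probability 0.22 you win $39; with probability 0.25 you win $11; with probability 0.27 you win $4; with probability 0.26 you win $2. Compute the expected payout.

12.93

E[payout] = 39·0.22 + 11·0.25 + 4·0.27 + 2·0.26
 = 8.58 + 2.75 + 1.08 + 0.52
 = 12.93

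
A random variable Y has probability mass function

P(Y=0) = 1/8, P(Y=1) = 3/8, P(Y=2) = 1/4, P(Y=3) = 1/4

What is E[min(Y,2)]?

1.375

E[min(Y,2)] = Σ min(y,2)·P(Y=y)
 = 0·1/8 + 1·3/8 + 2·1/4 + 2·1/4
 = 0 + 3/8 + 1/2 + 1/2
 = 11/8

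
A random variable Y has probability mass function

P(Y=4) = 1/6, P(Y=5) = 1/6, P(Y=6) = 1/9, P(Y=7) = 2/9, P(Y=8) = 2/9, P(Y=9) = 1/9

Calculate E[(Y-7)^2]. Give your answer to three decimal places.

E[(Y-7)^2] = Σ (y-7)^2·P(Y=y)
 = 9·1/6 + 4·1/6 + 1·1/9 + 0·2/9 + 1·2/9 + 4·1/9
 = 3/2 + 2/3 + 1/9 + 0 + 2/9 + 4/9
 = 53/18

2.944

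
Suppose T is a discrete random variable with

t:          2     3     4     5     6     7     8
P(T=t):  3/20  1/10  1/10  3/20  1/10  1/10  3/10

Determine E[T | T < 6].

3.5

P(T < 6) = 3/20 + 1/10 + 1/10 + 3/20 = 1/2.
E[T | T < 6] = [2·3/20 + 3·1/10 + 4·1/10 + 5·3/20] / (1/2)
 = 7/4 / (1/2)
 = 7/2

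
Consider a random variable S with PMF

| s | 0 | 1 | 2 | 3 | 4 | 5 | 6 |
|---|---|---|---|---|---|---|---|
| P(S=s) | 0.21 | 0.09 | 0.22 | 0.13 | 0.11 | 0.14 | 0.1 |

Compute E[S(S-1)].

8.34

E[S(S-1)] = Σ s(s-1)·P(S=s)
 = 0·0.21 + 0·0.09 + 2·0.22 + 6·0.13 + 12·0.11 + 20·0.14 + 30·0.1
 = 0 + 0 + 0.44 + 0.78 + 1.32 + 2.8 + 3
 = 8.34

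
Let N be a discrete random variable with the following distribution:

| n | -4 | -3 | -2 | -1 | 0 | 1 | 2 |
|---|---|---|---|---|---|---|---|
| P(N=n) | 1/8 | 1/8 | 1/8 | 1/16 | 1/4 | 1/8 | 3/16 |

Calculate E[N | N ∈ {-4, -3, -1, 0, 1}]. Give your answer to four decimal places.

-1.1818

P(N ∈ {-4, -3, -1, 0, 1}) = 1/8 + 1/8 + 1/16 + 1/4 + 1/8 = 11/16.
E[N | N ∈ {-4, -3, -1, 0, 1}] = [(-4)·1/8 + (-3)·1/8 + (-1)·1/16 + 0·1/4 + 1·1/8] / (11/16)
 = -13/16 / (11/16)
 = -13/11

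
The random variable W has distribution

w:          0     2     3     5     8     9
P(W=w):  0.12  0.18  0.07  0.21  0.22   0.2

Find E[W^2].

E[W^2] = Σ w^2·P(W=w)
 = 0·0.12 + 4·0.18 + 9·0.07 + 25·0.21 + 64·0.22 + 81·0.2
 = 0 + 0.72 + 0.63 + 5.25 + 14.08 + 16.2
 = 36.88

36.88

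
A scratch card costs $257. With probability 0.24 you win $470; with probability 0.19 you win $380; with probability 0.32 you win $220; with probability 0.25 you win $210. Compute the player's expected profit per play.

E[payout] = 470·0.24 + 380·0.19 + 220·0.32 + 210·0.25
 = 112.8 + 72.2 + 70.4 + 52.5
 = 307.9
Net = 307.9 - 257 = 50.9

50.9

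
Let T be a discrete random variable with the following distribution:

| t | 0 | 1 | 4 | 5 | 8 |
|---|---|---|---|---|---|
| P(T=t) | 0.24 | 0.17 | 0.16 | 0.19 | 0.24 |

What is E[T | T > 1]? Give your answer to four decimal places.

5.9492

P(T > 1) = 0.16 + 0.19 + 0.24 = 0.59.
E[T | T > 1] = [4·0.16 + 5·0.19 + 8·0.24] / 0.59
 = 3.51 / 0.59
 = 351/59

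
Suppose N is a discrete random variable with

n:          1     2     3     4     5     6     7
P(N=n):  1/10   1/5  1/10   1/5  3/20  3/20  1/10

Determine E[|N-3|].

1.75

E[|N-3|] = Σ |n-3|·P(N=n)
 = 2·1/10 + 1·1/5 + 0·1/10 + 1·1/5 + 2·3/20 + 3·3/20 + 4·1/10
 = 1/5 + 1/5 + 0 + 1/5 + 3/10 + 9/20 + 2/5
 = 7/4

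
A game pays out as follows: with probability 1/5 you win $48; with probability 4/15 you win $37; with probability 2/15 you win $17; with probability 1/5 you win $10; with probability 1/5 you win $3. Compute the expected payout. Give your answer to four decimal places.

E[payout] = 48·1/5 + 37·4/15 + 17·2/15 + 10·1/5 + 3·1/5
 = 48/5 + 148/15 + 34/15 + 2 + 3/5
 = 73/3

24.3333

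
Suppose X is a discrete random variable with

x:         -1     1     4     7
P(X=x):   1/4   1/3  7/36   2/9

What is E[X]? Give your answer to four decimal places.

E[X] = Σ x·P(X=x)
 = (-1)·1/4 + 1·1/3 + 4·7/36 + 7·2/9
 = (-1/4) + 1/3 + 7/9 + 14/9
 = 29/12

2.4167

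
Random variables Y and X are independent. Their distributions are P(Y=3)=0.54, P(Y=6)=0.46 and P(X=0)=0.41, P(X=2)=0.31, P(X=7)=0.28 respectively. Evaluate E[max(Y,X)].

E[max(Y,X)] = Σ_y Σ_x max(y,x) · P(Y=y)P(X=x)
 = 3·0.2214 + 3·0.1674 + 7·0.1512 + 6·0.1886 + 6·0.1426 + 7·0.1288
 = 0.6642 + 0.5022 + 1.0584 + 1.1316 + 0.8556 + 0.9016
 = 5.1136

5.1136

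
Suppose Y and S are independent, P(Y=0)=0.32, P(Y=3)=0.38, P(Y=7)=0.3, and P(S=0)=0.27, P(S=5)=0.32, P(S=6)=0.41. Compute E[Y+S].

7.3

E[Y+S] = Σ_y Σ_s (y+s) · P(Y=y)P(S=s)
 = 0·0.0864 + 5·0.1024 + 6·0.1312 + 3·0.1026 + 8·0.1216 + 9·0.1558 + 7·0.081 + 12·0.096 + 13·0.123
 = 0 + 0.512 + 0.7872 + 0.3078 + 0.9728 + 1.4022 + 0.567 + 1.152 + 1.599
 = 7.3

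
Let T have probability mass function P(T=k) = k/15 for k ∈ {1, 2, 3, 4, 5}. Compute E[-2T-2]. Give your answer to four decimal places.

E[-2T-2] = Σ (-2t-2)·P(T=t)
 = (-4)·1/15 + (-6)·2/15 + (-8)·1/5 + (-10)·4/15 + (-12)·1/3
 = (-4/15) + (-4/5) + (-8/5) + (-8/3) + (-4)
 = -28/3

-9.3333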